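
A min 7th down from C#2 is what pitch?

D#1

Seven letter names down from C: D.
A minor seventh is 10 semitones; 10 semitones down from C#2 gives D#1.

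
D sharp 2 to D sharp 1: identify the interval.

P8

Descending from D#2 to D#1 is the same interval as ascending D#1 to D#2.
D to D is the same letter name, plus an octave: an octave.
The perfect octave spans 12 semitones, and D#1 to D#2 is exactly 12 semitones — so this is a perfect octave.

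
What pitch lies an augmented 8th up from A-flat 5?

An octave keeps the letter name A, an octave up from A.
An augmented octave spans 13 semitones, so from Ab5 the target pitch is A6.

A 6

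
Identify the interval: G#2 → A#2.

G to A spans two letter names (G-A) — that makes it a second of some quality.
Counting semitones, G#2→A#2 is 2, which is the major second.

M2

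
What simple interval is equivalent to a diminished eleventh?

diminished fourth

Each octave removed subtracts seven from the number: 11 − 7 = 4.
That makes a diminished eleventh a compound diminished fourth — an octave plus a diminished fourth.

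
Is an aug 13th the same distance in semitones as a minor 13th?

No

An augmented thirteenth spans 22 semitones; a minor thirteenth spans 20 semitones. They differ by 2.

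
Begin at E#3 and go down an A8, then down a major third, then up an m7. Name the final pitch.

An augmented octave down from E#3 is E2.
Down a major third from E2: C2 (4 semitones down).
C2 up a minor seventh → Bb2 (10 semitones).

Bb2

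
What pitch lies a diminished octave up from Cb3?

Cbb4

An octave keeps the letter name C, an octave up from C.
Moving 11 semitones up from Cb3 (the size of a diminished octave) reaches Cbb4.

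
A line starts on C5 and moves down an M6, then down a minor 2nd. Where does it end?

D4

A major sixth down from C5 is Eb4.
Eb4 down a minor second → D4 (1 semitone).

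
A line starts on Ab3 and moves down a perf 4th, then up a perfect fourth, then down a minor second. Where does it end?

G3

A perfect fourth down from Ab3 is Eb3.
Eb3 up a perfect fourth → Ab3 (5 semitones).
Down a minor second from Ab3: G3 (1 semitone down).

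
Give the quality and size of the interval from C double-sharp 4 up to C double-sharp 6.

C to C is the same letter name, plus 2 octaves, so the interval is some kind of fifteenth.
The perfect fifteenth spans 24 semitones, and C##4 to C##6 is exactly 24 semitones — so this is a perfect fifteenth.
(Equivalently, a compound perfect octave: a perfect octave plus an octave.)

perfect 15th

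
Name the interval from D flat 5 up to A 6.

D to A spans five letter names (D-E-F-G-A), plus an octave — that makes it a twelfth of some quality.
A perfect twelfth would be 19 semitones; Db5 to A6 is 20, one semitone wider, so the interval is augmented.
(Equivalently, a compound augmented fifth: an augmented fifth plus an octave.)

augmented 12th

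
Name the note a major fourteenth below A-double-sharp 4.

Counting seven letter names plus an octave down from A lands on B.
Moving 23 semitones down from A##4 (the size of a major fourteenth) reaches B#2.

B-sharp 2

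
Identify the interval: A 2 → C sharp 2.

Descending from A2 to C#2 is the same interval as ascending C#2 to A2.
C to A spans six letter names (C-D-E-F-G-A): a sixth.
A major sixth would be 9 semitones, but C#2 to A2 is 8 — one semitone narrower, making it a minor sixth.

minor sixth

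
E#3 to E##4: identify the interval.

A8

E to E is the same letter name, plus an octave: an octave.
The perfect octave is 12 semitones; here we have 13, one semitone wider: augmented.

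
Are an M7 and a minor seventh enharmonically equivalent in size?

No

A major seventh spans 11 semitones; a minor seventh spans 10 semitones. They differ by 1.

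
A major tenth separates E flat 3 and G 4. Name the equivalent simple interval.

M3

Each octave removed subtracts seven from the number: 10 − 7 = 3.
So a major tenth is an octave plus a major third. The quality is unchanged.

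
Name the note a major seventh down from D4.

Counting seven letter names down from D lands on E.
A major seventh spans 11 semitones, so from D4 the target pitch is Eb3.

Eb3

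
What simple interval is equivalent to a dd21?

doubly diminished 7th

Subtracting seven from the interval number removes an octave: 21 − 14 = 7.
So a doubly diminished twenty-first is 2 octaves plus a doubly diminished seventh. The quality is unchanged.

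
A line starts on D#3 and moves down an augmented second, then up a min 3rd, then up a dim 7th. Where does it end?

Dbb4

Down an augmented second from D#3: C3 (3 semitones down).
A minor third up from C3 is Eb3.
Up a diminished seventh from Eb3: Dbb4 (9 semitones up).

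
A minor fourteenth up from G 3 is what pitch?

The fourteenth's letter: G up seven letter names plus an octave → F.
A minor fourteenth spans 22 semitones, so from G3 the target pitch is F5.

F 5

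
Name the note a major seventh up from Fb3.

Eb4

Counting seven letter names up from F lands on E.
A major seventh spans 11 semitones, so from Fb3 the target pitch is Eb4.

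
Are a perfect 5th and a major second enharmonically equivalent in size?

No

7 semitones (perfect fifth) vs 2 semitones (major second): not equal.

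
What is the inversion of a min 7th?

Interval numbers invert to sum to nine: 7 + 2 = 9, so a seventh inverts to a second.
And minor becomes major under inversion, so we get a major second.

major 2nd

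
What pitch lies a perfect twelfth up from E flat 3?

The twelfth's letter: E up five letter names plus an octave → B.
A perfect twelfth spans 19 semitones, so from Eb3 the target pitch is Bb4.

B flat 4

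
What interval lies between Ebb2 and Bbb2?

E to B spans five letter names (E-F-G-A-B) — that makes it a fifth of some quality.
Ebb2 to Bbb2 is 7 semitones, matching the perfect fifth exactly, so the quality is perfect.

P5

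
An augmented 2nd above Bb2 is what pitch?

C#3

Counting two letter names up from B lands on C.
An augmented second spans 3 semitones, so from Bb2 the target pitch is C#3.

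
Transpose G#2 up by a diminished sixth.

The sixth takes the letter from G up to E.
A diminished sixth spans 7 semitones, so from G#2 the target pitch is Eb3.

Eb3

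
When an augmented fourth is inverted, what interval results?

Interval numbers invert to sum to nine: 4 + 5 = 9, so a fourth inverts to a fifth.
And augmented becomes diminished under inversion, so we get a diminished fifth.

d5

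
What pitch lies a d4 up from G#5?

C6

The fourth takes the letter from G up to C.
A diminished fourth spans 4 semitones, so from G#5 the target pitch is C6.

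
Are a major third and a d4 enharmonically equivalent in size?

Both span 4 semitones: a major third and a diminished fourth are the same chromatic distance.

Yes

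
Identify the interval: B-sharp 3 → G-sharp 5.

B to G spans six letter names (B-C-D-E-F-G), plus an octave, so the interval is some kind of thirteenth.
A major thirteenth would be 21 semitones, but B#3 to G#5 is 20 — one semitone narrower, making it a minor thirteenth.
(Equivalently, a compound minor sixth: a minor sixth plus an octave.)

minor thirteenth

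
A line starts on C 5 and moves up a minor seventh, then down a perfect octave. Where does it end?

B flat 4

C5 up a minor seventh → Bb5 (10 semitones).
Down a perfect octave from Bb5: Bb4 (12 semitones down).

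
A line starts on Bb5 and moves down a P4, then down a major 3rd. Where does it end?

Db5

Down a perfect fourth from Bb5: F5 (5 semitones down).
Down a major third from F5: Db5 (4 semitones down).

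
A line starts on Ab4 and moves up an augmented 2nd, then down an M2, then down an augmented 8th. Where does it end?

Up an augmented second from Ab4: B4 (3 semitones up).
B4 down a major second → A4 (2 semitones).
Down an augmented octave from A4: Ab3 (13 semitones down).

Ab3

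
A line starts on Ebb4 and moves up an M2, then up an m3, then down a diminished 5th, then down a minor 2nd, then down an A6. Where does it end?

Up a major second from Ebb4: Fb4 (2 semitones up).
Up a minor third from Fb4: Abb4 (3 semitones up).
A diminished fifth down from Abb4 is Db4.
Down a minor second from Db4: C4 (1 semitone down).
Down an augmented sixth from C4: Ebb3 (10 semitones down).

Ebb3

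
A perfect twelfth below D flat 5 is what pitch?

G flat 3

Five letters down from D (plus an octave) reaches G.
A perfect twelfth spans 19 semitones, so from Db5 the target pitch is Gb3.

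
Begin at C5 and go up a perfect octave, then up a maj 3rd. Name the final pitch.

E6

Up a perfect octave from C5: C6 (12 semitones up).
Up a major third from C6: E6 (4 semitones up).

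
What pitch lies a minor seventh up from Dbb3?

Cbb4

Counting seven letter names up from D lands on C.
A minor seventh is 10 semitones; 10 semitones up from Dbb3 gives Cbb4.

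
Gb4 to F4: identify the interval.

minor 2nd

Descending from Gb4 to F4 is the same interval as ascending F4 to Gb4.
F to G spans two letter names (F-G): a second.
A major second would be 2 semitones, but F4 to Gb4 is 1 — one semitone narrower, making it a minor second.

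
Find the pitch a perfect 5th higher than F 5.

C 6

Counting five letter names up from F lands on C.
A perfect fifth spans 7 semitones, so from F5 the target pitch is C6.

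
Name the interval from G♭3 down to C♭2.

Descending from Gb3 to Cb2 is the same interval as ascending Cb2 to Gb3.
C to G spans five letter names (C-D-E-F-G), plus an octave — that makes it a twelfth of some quality.
Cb2 to Gb3 is 19 semitones, matching the perfect twelfth exactly, so the quality is perfect.
(Equivalently, a compound perfect fifth: a perfect fifth plus an octave.)

P12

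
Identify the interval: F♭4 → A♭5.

M10

F to A spans three letter names (F-G-A), plus an octave, so the interval is some kind of tenth.
Counting semitones, Fb4→Ab5 is 16, which is the major tenth.
(Equivalently, a compound major third: a major third plus an octave.)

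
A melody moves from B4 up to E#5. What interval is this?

B to E spans four letter names (B-C-D-E) — that makes it a fourth of some quality.
The perfect fourth is 5 semitones; here we have 6, one semitone wider: augmented.

augmented fourth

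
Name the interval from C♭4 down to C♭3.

Descending from Cb4 to Cb3 is the same interval as ascending Cb3 to Cb4.
C to C is the same letter name, plus an octave — that makes it an octave of some quality.
Counting semitones, Cb3→Cb4 is 12, which is the perfect octave.

perfect octave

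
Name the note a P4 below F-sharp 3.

Four letter names down from F: C.
Moving 5 semitones down from F#3 (the size of a perfect fourth) reaches C#3.

C-sharp 3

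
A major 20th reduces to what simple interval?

Subtracting seven from the interval number removes an octave: 20 − 14 = 6.
That makes a major twentieth a compound major sixth — 2 octaves plus a major sixth.

M6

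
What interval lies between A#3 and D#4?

A to D spans four letter names (A-B-C-D): a fourth.
Counting semitones, A#3→D#4 is 5, which is the perfect fourth.

perfect 4th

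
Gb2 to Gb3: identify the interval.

G to G is the same letter name, plus an octave — that makes it an octave of some quality.
Counting semitones, Gb2→Gb3 is 12, which is the perfect octave.

P8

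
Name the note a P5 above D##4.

A##4

Five letter names up from D: A.
Moving 7 semitones up from D##4 (the size of a perfect fifth) reaches A##4.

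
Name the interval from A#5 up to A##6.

augmented octave

A to A is the same letter name, plus an octave — that makes it an octave of some quality.
A#5 to A##6 spans 13 semitones — one semitone wider than the perfect octave (12) — giving an augmented octave.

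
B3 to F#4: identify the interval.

perfect fifth

B to F spans five letter names (B-C-D-E-F), so the interval is some kind of fifth.
Counting semitones, B3→F#4 is 7, which is the perfect fifth.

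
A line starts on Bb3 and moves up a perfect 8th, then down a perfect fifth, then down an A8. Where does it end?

Ebb3

Up a perfect octave from Bb3: Bb4 (12 semitones up).
Bb4 down a perfect fifth → Eb4 (7 semitones).
Eb4 down an augmented octave → Ebb3 (13 semitones).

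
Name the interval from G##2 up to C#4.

diminished 11th

G to C spans four letter names (G-A-B-C), plus an octave: an eleventh.
A perfect eleventh would be 17 semitones; G##2 to C#4 is 16, one semitone narrower, so the interval is diminished.
(Equivalently, a compound diminished fourth: a diminished fourth plus an octave.)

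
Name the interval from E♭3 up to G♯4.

augmented 10th

E to G spans three letter names (E-F-G), plus an octave: a tenth.
Eb3 to G#4 spans 17 semitones — one semitone wider than the major tenth (16) — giving an augmented tenth.
(Equivalently, a compound augmented third: an augmented third plus an octave.)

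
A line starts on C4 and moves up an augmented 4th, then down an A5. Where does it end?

Up an augmented fourth from C4: F#4 (6 semitones up).
Down an augmented fifth from F#4: Bb3 (8 semitones down).

Bb3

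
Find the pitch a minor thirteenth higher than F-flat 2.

Counting six letter names plus an octave up from F lands on D.
A minor thirteenth spans 20 semitones, so from Fb2 the target pitch is Dbb4.

D-double-flat 4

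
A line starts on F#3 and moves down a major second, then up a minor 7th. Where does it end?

D4

Down a major second from F#3: E3 (2 semitones down).
E3 up a minor seventh → D4 (10 semitones).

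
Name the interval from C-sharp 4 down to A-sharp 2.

Descending from C#4 to A#2 is the same interval as ascending A#2 to C#4.
A to C spans three letter names (A-B-C), plus an octave — that makes it a tenth of some quality.
A#2 to C#4 is 15 semitones, a half step short of the major tenth (16), so this is minor.
(Equivalently, a compound minor third: a minor third plus an octave.)

m10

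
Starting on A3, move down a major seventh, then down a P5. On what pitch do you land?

A3 down a major seventh → Bb2 (11 semitones).
A perfect fifth down from Bb2 is Eb2.

Eb2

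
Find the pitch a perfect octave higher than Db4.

Db5

For an octave the letter name doesn't change: still D, an octave up.
A perfect octave is 12 semitones; 12 semitones up from Db4 gives Db5.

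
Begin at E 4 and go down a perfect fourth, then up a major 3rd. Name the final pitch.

D sharp 4

A perfect fourth down from E4 is B3.
A major third up from B3 is D#4.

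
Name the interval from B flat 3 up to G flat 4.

minor sixth

B to G spans six letter names (B-C-D-E-F-G), so the interval is some kind of sixth.
At 8 semitones, Bb3→Gb4 falls one short of a major sixth: minor.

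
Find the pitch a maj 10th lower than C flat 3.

A double-flat 1

Counting three letter names plus an octave down from C lands on A.
A major tenth is 16 semitones; 16 semitones down from Cb3 gives Abb1.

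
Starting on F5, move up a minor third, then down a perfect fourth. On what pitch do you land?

Up a minor third from F5: Ab5 (3 semitones up).
Down a perfect fourth from Ab5: Eb5 (5 semitones down).

Eb5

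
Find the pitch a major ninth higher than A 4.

B 5

Counting two letter names plus an octave up from A lands on B.
A major ninth spans 14 semitones, so from A4 the target pitch is B5.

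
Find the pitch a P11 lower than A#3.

Counting four letter names plus an octave down from A lands on E.
A perfect eleventh is 17 semitones; 17 semitones down from A#3 gives E#2.

E#2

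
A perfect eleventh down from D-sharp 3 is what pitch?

A-sharp 1

Counting four letter names plus an octave down from D lands on A.
A perfect eleventh is 17 semitones; 17 semitones down from D#3 gives A#1.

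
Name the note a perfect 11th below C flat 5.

The eleventh's letter: C down four letter names plus an octave → G.
A perfect eleventh is 17 semitones; 17 semitones down from Cb5 gives Gb3.

G flat 3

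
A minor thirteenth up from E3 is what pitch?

C5

The thirteenth's letter: E up six letter names plus an octave → C.
Moving 20 semitones up from E3 (the size of a minor thirteenth) reaches C5.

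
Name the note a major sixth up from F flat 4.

The sixth takes the letter from F up to D.
Moving 9 semitones up from Fb4 (the size of a major sixth) reaches Db5.

D flat 5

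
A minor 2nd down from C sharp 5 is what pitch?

B sharp 4

Counting two letter names down from C lands on B.
Moving 1 semitone down from C#5 (the size of a minor second) reaches B#4.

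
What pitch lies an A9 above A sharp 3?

The ninth's letter: A up two letter names plus an octave → B.
An augmented ninth is 15 semitones; 15 semitones up from A#3 gives B##4.

B double-sharp 4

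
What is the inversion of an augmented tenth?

diminished sixth

First reduce the compound augmented tenth to its simple form, an augmented third.
The rule of nine gives the new number: 9 − 3 = 6, so a third becomes a sixth.
Quality inverts too: augmented becomes diminished. That makes the inversion a diminished sixth.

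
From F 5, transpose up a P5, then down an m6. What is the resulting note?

E 5

Up a perfect fifth from F5: C6 (7 semitones up).
A minor sixth down from C6 is E5.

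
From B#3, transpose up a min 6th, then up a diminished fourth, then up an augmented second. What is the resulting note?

A minor sixth up from B#3 is G#4.
A diminished fourth up from G#4 is C5.
C5 up an augmented second → D#5 (3 semitones).

D#5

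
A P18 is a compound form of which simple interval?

Take out 2 octaves (14 from the number): 18 − 14 = 4.
Quality carries through unchanged, so the simple form is a perfect fourth.

perfect fourth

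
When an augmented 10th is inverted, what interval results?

First reduce the compound augmented tenth to its simple form, an augmented third.
Inverted interval numbers add to nine, so a third pairs with a sixth (3 + 6 = 9).
And augmented becomes diminished under inversion, so we get a diminished sixth.

diminished sixth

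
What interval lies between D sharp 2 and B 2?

m6

D to B spans six letter names (D-E-F-G-A-B), so the interval is some kind of sixth.
A major sixth would be 9 semitones, but D#2 to B2 is 8 — one semitone narrower, making it a minor sixth.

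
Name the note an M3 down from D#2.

Counting three letter names down from D lands on B.
A major third is 4 semitones; 4 semitones down from D#2 gives B1.

B1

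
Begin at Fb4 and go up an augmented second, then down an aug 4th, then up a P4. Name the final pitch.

Gb4

Up an augmented second from Fb4: G4 (3 semitones up).
Down an augmented fourth from G4: Db4 (6 semitones down).
A perfect fourth up from Db4 is Gb4.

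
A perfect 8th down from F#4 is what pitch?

For an octave the letter name doesn't change: still F, an octave down.
A perfect octave is 12 semitones; 12 semitones down from F#4 gives F#3.

F#3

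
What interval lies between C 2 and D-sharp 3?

C to D spans two letter names (C-D), plus an octave, so the interval is some kind of ninth.
The major ninth is 14 semitones; here we have 15, one semitone wider: augmented.
(Equivalently, a compound augmented second: an augmented second plus an octave.)

augmented ninth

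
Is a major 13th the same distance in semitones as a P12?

A major thirteenth spans 21 semitones; a perfect twelfth spans 19 semitones. They differ by 2.

No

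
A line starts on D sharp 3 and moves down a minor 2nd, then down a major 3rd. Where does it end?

A minor second down from D#3 is C##3.
Down a major third from C##3: A#2 (4 semitones down).

A sharp 2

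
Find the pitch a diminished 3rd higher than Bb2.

Counting three letter names up from B lands on D.
A diminished third spans 2 semitones, so from Bb2 the target pitch is Dbb3.

Dbb3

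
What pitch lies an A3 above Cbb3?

Eb3

The third takes the letter from C up to E.
An augmented third is 5 semitones; 5 semitones up from Cbb3 gives Eb3.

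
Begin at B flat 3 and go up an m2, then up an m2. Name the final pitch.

Up a minor second from Bb3: Cb4 (1 semitone up).
Cb4 up a minor second → Dbb4 (1 semitone).

D double-flat 4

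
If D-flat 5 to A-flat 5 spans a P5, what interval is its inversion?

perfect fourth

The rule of nine gives the new number: 9 − 5 = 4, so a fifth becomes a fourth.
Quality inverts too: perfect stays perfect. That makes the inversion a perfect fourth.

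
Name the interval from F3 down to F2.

perfect 8th

Descending from F3 to F2 is the same interval as ascending F2 to F3.
F to F is the same letter name, plus an octave: an octave.
Counting semitones, F2→F3 is 12, which is the perfect octave.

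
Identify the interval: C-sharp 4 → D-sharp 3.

minor 7th

Descending from C#4 to D#3 is the same interval as ascending D#3 to C#4.
D to C spans seven letter names (D-E-F-G-A-B-C) — that makes it a seventh of some quality.
D#3 to C#4 is 10 semitones, a half step short of the major seventh (11), so this is minor.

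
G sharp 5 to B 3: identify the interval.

Descending from G#5 to B3 is the same interval as ascending B3 to G#5.
B to G spans six letter names (B-C-D-E-F-G), plus an octave, so the interval is some kind of thirteenth.
B3 to G#5 is 21 semitones, matching the major thirteenth exactly, so the quality is major.
(Equivalently, a compound major sixth: a major sixth plus an octave.)

major 13th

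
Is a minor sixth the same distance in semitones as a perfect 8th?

A minor sixth is 8 semitones but a perfect octave is 12 semitones — different sizes.

No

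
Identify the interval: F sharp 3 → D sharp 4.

F to D spans six letter names (F-G-A-B-C-D): a sixth.
F#3 to D#4 is 9 semitones, matching the major sixth exactly, so the quality is major.

major sixth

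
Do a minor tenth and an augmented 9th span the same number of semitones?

A minor tenth spans 15 semitones, and an augmented ninth also spans 15 semitones — they're enharmonic.

Yes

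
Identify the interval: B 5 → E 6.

perfect fourth

B to E spans four letter names (B-C-D-E) — that makes it a fourth of some quality.
Counting semitones, B5→E6 is 5, which is the perfect fourth.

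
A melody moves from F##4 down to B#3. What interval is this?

perfect fifth

Descending from F##4 to B#3 is the same interval as ascending B#3 to F##4.
B to F spans five letter names (B-C-D-E-F) — that makes it a fifth of some quality.
The perfect fifth spans 7 semitones, and B#3 to F##4 is exactly 7 semitones — so this is a perfect fifth.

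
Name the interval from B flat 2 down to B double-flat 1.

A8

Descending from Bb2 to Bbb1 is the same interval as ascending Bbb1 to Bb2.
B to B is the same letter name, plus an octave — that makes it an octave of some quality.
A perfect octave would be 12 semitones; Bbb1 to Bb2 is 13, one semitone wider, so the interval is augmented.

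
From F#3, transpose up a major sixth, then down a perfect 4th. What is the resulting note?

A major sixth up from F#3 is D#4.
Down a perfect fourth from D#4: A#3 (5 semitones down).

A#3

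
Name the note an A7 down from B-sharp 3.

C 3

Seven letter names down from B: C.
Moving 12 semitones down from B#3 (the size of an augmented seventh) reaches C3.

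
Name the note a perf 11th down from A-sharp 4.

The eleventh's letter: A down four letter names plus an octave → E.
A perfect eleventh is 17 semitones; 17 semitones down from A#4 gives E#3.

E-sharp 3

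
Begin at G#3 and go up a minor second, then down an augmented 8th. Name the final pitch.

Ab2

G#3 up a minor second → A3 (1 semitone).
Down an augmented octave from A3: Ab2 (13 semitones down).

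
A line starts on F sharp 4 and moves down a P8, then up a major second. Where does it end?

Down a perfect octave from F#4: F#3 (12 semitones down).
Up a major second from F#3: G#3 (2 semitones up).

G sharp 3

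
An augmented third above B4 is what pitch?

D##5

Three letter names up from B: D.
An augmented third spans 5 semitones, so from B4 the target pitch is D##5.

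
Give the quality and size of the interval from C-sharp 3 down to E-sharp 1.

Descending from C#3 to E#1 is the same interval as ascending E#1 to C#3.
E to C spans six letter names (E-F-G-A-B-C), plus an octave — that makes it a thirteenth of some quality.
A major thirteenth would be 21 semitones, but E#1 to C#3 is 20 — one semitone narrower, making it a minor thirteenth.
(Equivalently, a compound minor sixth: a minor sixth plus an octave.)

m13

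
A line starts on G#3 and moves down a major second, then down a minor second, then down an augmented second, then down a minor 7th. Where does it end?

E2

A major second down from G#3 is F#3.
A minor second down from F#3 is E#3.
E#3 down an augmented second → D3 (3 semitones).
A minor seventh down from D3 is E2.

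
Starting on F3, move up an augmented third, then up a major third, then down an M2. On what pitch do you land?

B#3

An augmented third up from F3 is A#3.
A#3 up a major third → C##4 (4 semitones).
Down a major second from C##4: B#3 (2 semitones down).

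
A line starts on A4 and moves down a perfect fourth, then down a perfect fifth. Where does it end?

A3

Down a perfect fourth from A4: E4 (5 semitones down).
A perfect fifth down from E4 is A3.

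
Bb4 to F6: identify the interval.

perfect twelfth

B to F spans five letter names (B-C-D-E-F), plus an octave — that makes it a twelfth of some quality.
Bb4 to F6 is 19 semitones, matching the perfect twelfth exactly, so the quality is perfect.
(Equivalently, a compound perfect fifth: a perfect fifth plus an octave.)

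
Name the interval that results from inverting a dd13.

doubly augmented third

First reduce the compound doubly diminished thirteenth to its simple form, a doubly diminished sixth.
Interval numbers invert to sum to nine: 6 + 3 = 9, so a sixth inverts to a third.
The quality also flips — doubly diminished becomes doubly augmented — giving a doubly augmented third.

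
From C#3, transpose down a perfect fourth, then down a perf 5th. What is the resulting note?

C#2

Down a perfect fourth from C#3: G#2 (5 semitones down).
G#2 down a perfect fifth → C#2 (7 semitones).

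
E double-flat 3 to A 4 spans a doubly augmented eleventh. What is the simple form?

doubly augmented fourth

Take out an octave (7 from the number): 11 − 7 = 4.
Quality carries through unchanged, so the simple form is a doubly augmented fourth.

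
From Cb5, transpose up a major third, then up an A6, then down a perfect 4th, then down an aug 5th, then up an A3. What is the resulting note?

E#5

Up a major third from Cb5: Eb5 (4 semitones up).
An augmented sixth up from Eb5 is C#6.
A perfect fourth down from C#6 is G#5.
Down an augmented fifth from G#5: C5 (8 semitones down).
An augmented third up from C5 is E#5.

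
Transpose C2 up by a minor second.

Db2

Counting two letter names up from C lands on D.
A minor second is 1 semitone; 1 semitone up from C2 gives Db2.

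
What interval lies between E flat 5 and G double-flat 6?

d10

E to G spans three letter names (E-F-G), plus an octave, so the interval is some kind of tenth.
The major tenth is 16 semitones; here we have 14, two semitones narrower: diminished.
(Equivalently, a compound diminished third: a diminished third plus an octave.)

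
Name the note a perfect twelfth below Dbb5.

The twelfth's letter: D down five letter names plus an octave → G.
A perfect twelfth is 19 semitones; 19 semitones down from Dbb5 gives Gbb3.

Gbb3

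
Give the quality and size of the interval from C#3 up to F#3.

P4

C to F spans four letter names (C-D-E-F), so the interval is some kind of fourth.
The perfect fourth spans 5 semitones, and C#3 to F#3 is exactly 5 semitones — so this is a perfect fourth.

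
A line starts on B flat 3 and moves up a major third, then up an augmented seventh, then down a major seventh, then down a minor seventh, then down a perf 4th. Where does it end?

B sharp 2

Bb3 up a major third → D4 (4 semitones).
An augmented seventh up from D4 is C##5.
A major seventh down from C##5 is D#4.
Down a minor seventh from D#4: E#3 (10 semitones down).
E#3 down a perfect fourth → B#2 (5 semitones).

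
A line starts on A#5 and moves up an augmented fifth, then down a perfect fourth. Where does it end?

An augmented fifth up from A#5 is E##6.
A perfect fourth down from E##6 is B##5.

B##5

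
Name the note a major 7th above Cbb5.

Seven letter names up from C: B.
A major seventh spans 11 semitones, so from Cbb5 the target pitch is Bbb5.

Bbb5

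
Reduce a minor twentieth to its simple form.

minor 6th

Take out 2 octaves (14 from the number): 20 − 14 = 6.
Quality carries through unchanged, so the simple form is a minor sixth.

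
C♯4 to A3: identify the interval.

Descending from C#4 to A3 is the same interval as ascending A3 to C#4.
A to C spans three letter names (A-B-C): a third.
Counting semitones, A3→C#4 is 4, which is the major third.

M3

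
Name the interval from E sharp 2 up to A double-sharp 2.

E to A spans four letter names (E-F-G-A): a fourth.
The perfect fourth is 5 semitones; here we have 6, one semitone wider: augmented.

A4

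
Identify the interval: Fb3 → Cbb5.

diminished twelfth

F to C spans five letter names (F-G-A-B-C), plus an octave — that makes it a twelfth of some quality.
A perfect twelfth would be 19 semitones; Fb3 to Cbb5 is 18, one semitone narrower, so the interval is diminished.
(Equivalently, a compound diminished fifth: a diminished fifth plus an octave.)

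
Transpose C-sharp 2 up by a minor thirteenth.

Six letters up from C (plus an octave) reaches A.
A minor thirteenth is 20 semitones; 20 semitones up from C#2 gives A3.

A 3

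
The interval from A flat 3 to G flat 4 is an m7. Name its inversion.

Inverted interval numbers add to nine, so a seventh pairs with a second (7 + 2 = 9).
And minor becomes major under inversion, so we get a major second.

major 2nd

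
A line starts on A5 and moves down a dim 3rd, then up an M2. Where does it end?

G##5

A diminished third down from A5 is F##5.
A major second up from F##5 is G##5.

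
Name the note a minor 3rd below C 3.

Counting three letter names down from C lands on A.
A minor third is 3 semitones; 3 semitones down from C3 gives A2.

A 2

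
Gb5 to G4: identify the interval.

Descending from Gb5 to G4 is the same interval as ascending G4 to Gb5.
G to G is the same letter name, plus an octave, so the interval is some kind of octave.
The perfect octave is 12 semitones; here we have 11, one semitone narrower: diminished.

diminished 8th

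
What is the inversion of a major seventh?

minor second

Inverted interval numbers add to nine, so a seventh pairs with a second (7 + 2 = 9).
The quality also flips — major becomes minor — giving a minor second.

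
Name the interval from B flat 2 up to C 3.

major second

B to C spans two letter names (B-C): a second.
Counting semitones, Bb2→C3 is 2, which is the major second.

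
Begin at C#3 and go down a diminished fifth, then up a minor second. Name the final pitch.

C#3 down a diminished fifth → F##2 (6 semitones).
A minor second up from F##2 is G#2.

G#2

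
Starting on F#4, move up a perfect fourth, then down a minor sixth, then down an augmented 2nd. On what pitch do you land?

C4

Up a perfect fourth from F#4: B4 (5 semitones up).
B4 down a minor sixth → D#4 (8 semitones).
An augmented second down from D#4 is C4.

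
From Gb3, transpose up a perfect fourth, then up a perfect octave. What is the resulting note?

Cb5

Up a perfect fourth from Gb3: Cb4 (5 semitones up).
Cb4 up a perfect octave → Cb5 (12 semitones).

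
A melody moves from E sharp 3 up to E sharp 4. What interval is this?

E to E is the same letter name, plus an octave, so the interval is some kind of octave.
E#3 to E#4 is 12 semitones, matching the perfect octave exactly, so the quality is perfect.

perfect octave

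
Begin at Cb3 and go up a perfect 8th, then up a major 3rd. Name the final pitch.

A perfect octave up from Cb3 is Cb4.
A major third up from Cb4 is Eb4.

Eb4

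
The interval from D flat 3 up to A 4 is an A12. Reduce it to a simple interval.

A5

Subtracting seven from the interval number removes an octave: 12 − 7 = 5.
That makes an augmented twelfth a compound augmented fifth — an octave plus an augmented fifth.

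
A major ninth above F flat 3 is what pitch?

Two letters up from F (plus an octave) reaches G.
A major ninth is 14 semitones; 14 semitones up from Fb3 gives Gb4.

G flat 4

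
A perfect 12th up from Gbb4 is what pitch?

Dbb6

Counting five letter names plus an octave up from G lands on D.
A perfect twelfth is 19 semitones; 19 semitones up from Gbb4 gives Dbb6.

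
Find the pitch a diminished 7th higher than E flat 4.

The seventh takes the letter from E up to D.
A diminished seventh spans 9 semitones, so from Eb4 the target pitch is Dbb5.

D double-flat 5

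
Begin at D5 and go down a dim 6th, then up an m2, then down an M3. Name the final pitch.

E4

D5 down a diminished sixth → F##4 (7 semitones).
A minor second up from F##4 is G#4.
Down a major third from G#4: E4 (4 semitones down).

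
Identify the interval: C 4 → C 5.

perfect 8th

C to C is the same letter name, plus an octave, so the interval is some kind of octave.
C4 to C5 is 12 semitones, matching the perfect octave exactly, so the quality is perfect.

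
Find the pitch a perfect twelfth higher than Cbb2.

Five letters up from C (plus an octave) reaches G.
A perfect twelfth spans 19 semitones, so from Cbb2 the target pitch is Gbb3.

Gbb3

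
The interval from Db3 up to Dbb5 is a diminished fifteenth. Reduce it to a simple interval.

Subtracting seven from the interval number removes an octave: 15 − 7 = 8.
So a diminished fifteenth is an octave plus a diminished octave. The quality is unchanged.

d8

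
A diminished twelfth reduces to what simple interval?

Subtracting seven from the interval number removes an octave: 12 − 7 = 5.
Quality carries through unchanged, so the simple form is a diminished fifth.

d5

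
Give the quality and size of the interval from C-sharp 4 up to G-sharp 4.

C to G spans five letter names (C-D-E-F-G): a fifth.
The perfect fifth spans 7 semitones, and C#4 to G#4 is exactly 7 semitones — so this is a perfect fifth.

perfect fifth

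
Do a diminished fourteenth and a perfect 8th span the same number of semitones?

No

A diminished fourteenth is 21 semitones but a perfect octave is 12 semitones — different sizes.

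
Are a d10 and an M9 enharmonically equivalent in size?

Both span 14 semitones: a diminished tenth and a major ninth are the same chromatic distance.

Yes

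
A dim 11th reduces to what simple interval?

Take out an octave (7 from the number): 11 − 7 = 4.
So a diminished eleventh is an octave plus a diminished fourth. The quality is unchanged.

diminished fourth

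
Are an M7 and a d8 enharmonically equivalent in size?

Yes

Both span 11 semitones: a major seventh and a diminished octave are the same chromatic distance.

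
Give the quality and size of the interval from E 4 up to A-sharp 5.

E to A spans four letter names (E-F-G-A), plus an octave — that makes it an eleventh of some quality.
A perfect eleventh would be 17 semitones; E4 to A#5 is 18, one semitone wider, so the interval is augmented.
(Equivalently, a compound augmented fourth: an augmented fourth plus an octave.)

augmented eleventh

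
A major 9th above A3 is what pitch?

B4

The ninth's letter: A up two letter names plus an octave → B.
A major ninth is 14 semitones; 14 semitones up from A3 gives B4.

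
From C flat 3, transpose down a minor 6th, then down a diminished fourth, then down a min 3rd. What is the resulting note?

A minor sixth down from Cb3 is Eb2.
Eb2 down a diminished fourth → B1 (4 semitones).
A minor third down from B1 is G#1.

G sharp 1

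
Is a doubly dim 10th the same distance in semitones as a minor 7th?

No

13 semitones (doubly diminished tenth) vs 10 semitones (minor seventh): not equal.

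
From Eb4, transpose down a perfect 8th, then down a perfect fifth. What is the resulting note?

Ab2

Down a perfect octave from Eb4: Eb3 (12 semitones down).
Down a perfect fifth from Eb3: Ab2 (7 semitones down).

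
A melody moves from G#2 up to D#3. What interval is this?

G to D spans five letter names (G-A-B-C-D), so the interval is some kind of fifth.
Counting semitones, G#2→D#3 is 7, which is the perfect fifth.

P5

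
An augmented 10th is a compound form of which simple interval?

augmented 3rd

Each octave removed subtracts seven from the number: 10 − 7 = 3.
Quality carries through unchanged, so the simple form is an augmented third.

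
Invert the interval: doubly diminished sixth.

doubly augmented third

The rule of nine gives the new number: 9 − 6 = 3, so a sixth becomes a third.
Quality inverts too: doubly diminished becomes doubly augmented. That makes the inversion a doubly augmented third.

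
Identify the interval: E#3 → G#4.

E to G spans three letter names (E-F-G), plus an octave, so the interval is some kind of tenth.
E#3 to G#4 is 15 semitones, a half step short of the major tenth (16), so this is minor.
(Equivalently, a compound minor third: a minor third plus an octave.)

minor tenth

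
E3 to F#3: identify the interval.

major second

E to F spans two letter names (E-F), so the interval is some kind of second.
E3 to F#3 is 2 semitones, matching the major second exactly, so the quality is major.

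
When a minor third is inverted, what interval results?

major 6th

Interval numbers invert to sum to nine: 3 + 6 = 9, so a third inverts to a sixth.
And minor becomes major under inversion, so we get a major sixth.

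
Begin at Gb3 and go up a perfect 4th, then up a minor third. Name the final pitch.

Up a perfect fourth from Gb3: Cb4 (5 semitones up).
Cb4 up a minor third → Ebb4 (3 semitones).

Ebb4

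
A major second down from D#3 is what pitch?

Two letter names down from D: C.
Moving 2 semitones down from D#3 (the size of a major second) reaches C#3.

C#3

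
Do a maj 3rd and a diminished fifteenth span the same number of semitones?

No

A major third spans 4 semitones; a diminished fifteenth spans 23 semitones. They differ by 19.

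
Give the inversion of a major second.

m7

Interval numbers invert to sum to nine: 2 + 7 = 9, so a second inverts to a seventh.
And major becomes minor under inversion, so we get a minor seventh.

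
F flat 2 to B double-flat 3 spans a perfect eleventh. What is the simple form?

Each octave removed subtracts seven from the number: 11 − 7 = 4.
Quality carries through unchanged, so the simple form is a perfect fourth.

P4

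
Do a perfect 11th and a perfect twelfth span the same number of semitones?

No

17 semitones (perfect eleventh) vs 19 semitones (perfect twelfth): not equal.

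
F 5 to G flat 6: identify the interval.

F to G spans two letter names (F-G), plus an octave, so the interval is some kind of ninth.
F5 to Gb6 is 13 semitones, a half step short of the major ninth (14), so this is minor.
(Equivalently, a compound minor second: a minor second plus an octave.)

minor ninth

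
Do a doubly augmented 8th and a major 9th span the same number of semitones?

Yes

A doubly augmented octave spans 14 semitones, and a major ninth also spans 14 semitones — they're enharmonic.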